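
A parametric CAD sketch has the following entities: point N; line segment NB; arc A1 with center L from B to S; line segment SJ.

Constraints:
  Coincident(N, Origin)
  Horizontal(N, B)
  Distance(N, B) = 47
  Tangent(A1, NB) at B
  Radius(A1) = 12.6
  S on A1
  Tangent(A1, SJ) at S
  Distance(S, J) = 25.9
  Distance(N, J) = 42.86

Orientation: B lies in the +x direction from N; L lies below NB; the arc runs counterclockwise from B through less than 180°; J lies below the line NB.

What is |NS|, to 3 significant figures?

36.1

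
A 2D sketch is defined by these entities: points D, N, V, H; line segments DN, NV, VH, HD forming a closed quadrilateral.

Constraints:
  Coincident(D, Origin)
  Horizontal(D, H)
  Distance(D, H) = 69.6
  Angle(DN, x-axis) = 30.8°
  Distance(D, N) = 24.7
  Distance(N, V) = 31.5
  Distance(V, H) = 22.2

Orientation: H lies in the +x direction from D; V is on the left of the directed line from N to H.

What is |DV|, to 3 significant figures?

54.6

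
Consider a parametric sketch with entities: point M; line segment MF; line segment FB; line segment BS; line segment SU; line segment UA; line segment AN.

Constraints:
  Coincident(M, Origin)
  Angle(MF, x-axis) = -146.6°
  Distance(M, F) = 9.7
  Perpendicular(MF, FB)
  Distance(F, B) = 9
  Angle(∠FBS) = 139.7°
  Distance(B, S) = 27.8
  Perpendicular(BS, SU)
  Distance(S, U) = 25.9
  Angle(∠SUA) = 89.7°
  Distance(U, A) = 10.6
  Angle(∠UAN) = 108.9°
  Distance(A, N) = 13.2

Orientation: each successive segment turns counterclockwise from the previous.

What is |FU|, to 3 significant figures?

40.1

M is at the origin; MF runs at -146.6° with length 9.7, so F = (-8.10, -5.34). The perpendicularity gives FB at right angles to MF, so FB runs at -56.6°; with |FB| = 9.0, B = (-3.14, -12.9). ∠FBS = 139.7° gives BS at -16.3° from the x-axis; with |BS| = 27.8, S = (23.5, -20.7). The perpendicularity gives SU at right angles to BS, so SU runs at 73.7°; with |SU| = 25.9, U = (30.8, 4.20). Then |FU| = |U − F| = 40.1.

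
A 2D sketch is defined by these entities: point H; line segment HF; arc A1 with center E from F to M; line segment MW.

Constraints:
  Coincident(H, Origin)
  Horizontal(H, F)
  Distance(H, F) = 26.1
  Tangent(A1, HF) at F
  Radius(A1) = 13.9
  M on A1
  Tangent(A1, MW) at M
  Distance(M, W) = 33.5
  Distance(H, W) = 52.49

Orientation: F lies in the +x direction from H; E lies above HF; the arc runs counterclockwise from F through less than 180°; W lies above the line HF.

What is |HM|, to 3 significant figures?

43.4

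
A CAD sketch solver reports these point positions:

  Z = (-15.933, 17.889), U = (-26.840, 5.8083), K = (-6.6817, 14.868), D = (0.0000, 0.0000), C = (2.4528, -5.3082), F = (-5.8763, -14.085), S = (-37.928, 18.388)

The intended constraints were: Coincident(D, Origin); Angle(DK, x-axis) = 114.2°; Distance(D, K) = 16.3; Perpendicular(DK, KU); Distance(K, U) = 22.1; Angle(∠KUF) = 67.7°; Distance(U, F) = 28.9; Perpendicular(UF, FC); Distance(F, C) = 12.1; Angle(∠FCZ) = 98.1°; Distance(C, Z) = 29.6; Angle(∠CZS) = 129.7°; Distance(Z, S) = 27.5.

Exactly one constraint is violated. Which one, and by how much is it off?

Distance(Z, S) = 27.5 — off by 5.50.

D = (0.00, 0.00) ✓; DK at 114.2° ✓; |DK| = 16.30 ✓; ∠(DK, KU) = 90.00° ✓; |KU| = 22.10 ✓; ∠KUF = 67.70° ✓; |UF| = 28.90 ✓; ∠(UF, FC) = 90.00° ✓; |FC| = 12.10 ✓; ∠FCZ = 98.10° ✓; |CZ| = 29.60 ✓; ∠CZS = 129.7° ✓; |ZS| = 22.00 ✗.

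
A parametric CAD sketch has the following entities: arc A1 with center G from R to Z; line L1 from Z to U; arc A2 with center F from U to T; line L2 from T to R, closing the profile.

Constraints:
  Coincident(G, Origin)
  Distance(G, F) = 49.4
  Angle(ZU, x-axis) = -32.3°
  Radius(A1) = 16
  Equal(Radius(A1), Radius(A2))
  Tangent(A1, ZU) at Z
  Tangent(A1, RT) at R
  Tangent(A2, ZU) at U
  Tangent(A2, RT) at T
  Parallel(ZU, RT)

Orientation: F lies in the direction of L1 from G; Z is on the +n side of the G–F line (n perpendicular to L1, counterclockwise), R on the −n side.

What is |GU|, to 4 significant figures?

51.93

The slot axis is L1's direction at -32.3°, so u = (cos -32.3°, sin -32.3°) = (0.8453, -0.5344) and n = (−sin -32.3°, cos -32.3°) = (0.5344, 0.8453). G is at the origin and F lies 49.4 along u from G, so F = 49.4·u = (41.76, -26.40). Tangency of A1 to both parallel lines with radius 16.0 puts Z and R at G ± 16.0·n: Z = (8.550, 13.52), R = (-8.550, -13.52). Equal radii place U and T the same way about F: U = F + 16.0·n = (50.31, -12.87), T = F − 16.0·n = (33.21, -39.92). Then |GU| = |U − G| = 51.93.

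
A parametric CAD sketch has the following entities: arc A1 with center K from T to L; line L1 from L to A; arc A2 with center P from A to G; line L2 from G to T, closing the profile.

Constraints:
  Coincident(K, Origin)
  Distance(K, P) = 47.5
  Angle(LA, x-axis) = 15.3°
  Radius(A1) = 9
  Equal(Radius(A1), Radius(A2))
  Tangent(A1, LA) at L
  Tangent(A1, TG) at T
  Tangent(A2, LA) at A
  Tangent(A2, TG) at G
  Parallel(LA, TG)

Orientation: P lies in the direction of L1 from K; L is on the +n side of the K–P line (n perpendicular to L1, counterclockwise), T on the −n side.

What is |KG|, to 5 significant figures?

48.345

Tangency of A1 to both parallel lines with radius 9.0 puts L and T at K ± 9.0·n: L = (-2.3749, 8.6810), T = (2.3749, -8.6810). Equal radii place A and G the same way about P: A = P + 9.0·n = (43.442, 21.215), G = P − 9.0·n = (48.191, 3.8530). Then |KG| = |G − K| = 48.345.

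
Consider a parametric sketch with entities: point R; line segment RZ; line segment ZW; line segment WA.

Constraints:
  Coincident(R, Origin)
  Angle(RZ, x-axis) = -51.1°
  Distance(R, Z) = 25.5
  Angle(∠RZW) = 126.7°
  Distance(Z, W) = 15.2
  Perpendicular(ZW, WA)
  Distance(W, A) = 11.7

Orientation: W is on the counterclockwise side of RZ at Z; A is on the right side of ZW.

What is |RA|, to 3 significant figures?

44.3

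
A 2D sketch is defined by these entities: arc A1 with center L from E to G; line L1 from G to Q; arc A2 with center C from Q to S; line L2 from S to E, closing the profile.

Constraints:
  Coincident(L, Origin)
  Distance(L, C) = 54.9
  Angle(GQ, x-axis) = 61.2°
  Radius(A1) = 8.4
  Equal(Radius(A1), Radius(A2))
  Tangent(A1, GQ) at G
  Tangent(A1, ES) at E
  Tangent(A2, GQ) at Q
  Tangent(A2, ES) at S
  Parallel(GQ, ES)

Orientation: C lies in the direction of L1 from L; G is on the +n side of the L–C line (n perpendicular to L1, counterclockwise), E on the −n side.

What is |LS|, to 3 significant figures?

55.5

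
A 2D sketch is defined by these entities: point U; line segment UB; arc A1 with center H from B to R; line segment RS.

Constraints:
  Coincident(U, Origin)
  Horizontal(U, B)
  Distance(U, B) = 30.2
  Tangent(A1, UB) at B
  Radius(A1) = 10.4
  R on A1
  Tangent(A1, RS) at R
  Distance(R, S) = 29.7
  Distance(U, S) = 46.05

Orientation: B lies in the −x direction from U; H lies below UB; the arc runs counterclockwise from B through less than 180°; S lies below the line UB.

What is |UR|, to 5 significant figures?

42.030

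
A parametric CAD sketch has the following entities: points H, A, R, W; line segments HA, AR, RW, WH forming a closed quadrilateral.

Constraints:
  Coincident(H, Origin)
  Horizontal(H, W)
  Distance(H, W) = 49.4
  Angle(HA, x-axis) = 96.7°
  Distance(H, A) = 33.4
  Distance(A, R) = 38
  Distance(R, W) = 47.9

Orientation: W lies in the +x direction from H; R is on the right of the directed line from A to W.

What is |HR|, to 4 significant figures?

4.731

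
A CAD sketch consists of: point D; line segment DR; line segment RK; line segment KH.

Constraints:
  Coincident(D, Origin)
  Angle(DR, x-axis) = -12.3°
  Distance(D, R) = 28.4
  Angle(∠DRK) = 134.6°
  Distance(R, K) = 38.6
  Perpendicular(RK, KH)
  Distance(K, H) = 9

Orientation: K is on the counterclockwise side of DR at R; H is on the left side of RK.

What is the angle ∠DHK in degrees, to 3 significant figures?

101°

∠DRK = 134.6°, so RK runs at -12.3° + (180° − 134.6°) = 33.1° from the x-axis; with |RK| = 38.6, K = R + 38.6·(cos 33.1°, sin 33.1°) = (60.1, 15.0). RK ⟂ KH; with |KH| = 9.0 on the left of RK, H = K + 9.0·(-0.546, 0.838) = (55.2, 22.6). Then cos ∠DHK = HD·HK / (|HD||HK|), giving 101°.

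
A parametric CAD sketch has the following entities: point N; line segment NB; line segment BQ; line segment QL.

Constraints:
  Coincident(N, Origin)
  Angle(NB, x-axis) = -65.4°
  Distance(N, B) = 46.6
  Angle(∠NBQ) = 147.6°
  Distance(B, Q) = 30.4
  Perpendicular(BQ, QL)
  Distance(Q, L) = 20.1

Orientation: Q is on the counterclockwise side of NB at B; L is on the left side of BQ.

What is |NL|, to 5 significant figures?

69.915

∠NBQ = 147.6°, so BQ runs at -65.4° + (180° − 147.6°) = -33.000° from the x-axis; with |BQ| = 30.4, Q = B + 30.4·(cos -33.000°, sin -33.000°) = (44.894, -58.927). BQ is perpendicular to QL; with |QL| = 20.1 on the left of BQ, L = Q + 20.1·(0.54464, 0.83867) = (55.842, -42.070). Then |NL| = |L − N| = 69.915.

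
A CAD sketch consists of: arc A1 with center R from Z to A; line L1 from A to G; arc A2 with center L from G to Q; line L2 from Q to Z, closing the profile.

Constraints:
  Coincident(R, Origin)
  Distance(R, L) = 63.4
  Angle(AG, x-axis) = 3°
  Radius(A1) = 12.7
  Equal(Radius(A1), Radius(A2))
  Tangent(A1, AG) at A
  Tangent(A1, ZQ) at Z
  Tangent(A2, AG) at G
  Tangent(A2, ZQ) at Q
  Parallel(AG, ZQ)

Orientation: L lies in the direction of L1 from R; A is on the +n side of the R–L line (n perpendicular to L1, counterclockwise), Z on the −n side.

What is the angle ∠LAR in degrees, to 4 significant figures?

78.67°

R is at the origin and L lies 63.4 along u from R, so L = 63.4·u = (63.31, 3.318). Tangency of A1 to both parallel lines with radius 12.7 puts A and Z at R ± 12.7·n: A = (-0.6647, 12.68), Z = (0.6647, -12.68). Then cos ∠LAR = AL·AR / (|AL||AR|), giving 78.67°.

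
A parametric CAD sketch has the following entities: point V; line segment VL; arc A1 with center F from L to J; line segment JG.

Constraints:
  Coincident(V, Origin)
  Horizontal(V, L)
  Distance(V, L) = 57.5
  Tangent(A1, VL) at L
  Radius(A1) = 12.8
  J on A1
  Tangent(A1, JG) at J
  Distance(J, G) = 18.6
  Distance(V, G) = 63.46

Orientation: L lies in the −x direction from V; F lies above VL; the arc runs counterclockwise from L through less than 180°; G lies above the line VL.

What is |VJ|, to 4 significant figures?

49.06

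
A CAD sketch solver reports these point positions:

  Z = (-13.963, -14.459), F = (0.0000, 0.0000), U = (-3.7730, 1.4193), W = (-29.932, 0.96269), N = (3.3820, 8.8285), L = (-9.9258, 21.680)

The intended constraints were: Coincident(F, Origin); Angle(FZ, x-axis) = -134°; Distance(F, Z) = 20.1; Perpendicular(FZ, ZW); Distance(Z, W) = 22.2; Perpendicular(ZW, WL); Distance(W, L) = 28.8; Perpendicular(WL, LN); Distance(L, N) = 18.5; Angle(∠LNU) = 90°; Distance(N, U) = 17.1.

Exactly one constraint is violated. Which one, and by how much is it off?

Distance(N, U) = 17.1 — off by 6.80.

F = (0.00, 0.00) ✓; FZ at -134.0° ✓; |FZ| = 20.10 ✓; ∠(FZ, ZW) = 90.00° ✓; |ZW| = 22.20 ✓; ∠(ZW, WL) = 90.00° ✓; |WL| = 28.80 ✓; ∠(WL, LN) = 90.00° ✓; |LN| = 18.50 ✓; ∠LNU = 90.00° ✓; |NU| = 10.30 ✗.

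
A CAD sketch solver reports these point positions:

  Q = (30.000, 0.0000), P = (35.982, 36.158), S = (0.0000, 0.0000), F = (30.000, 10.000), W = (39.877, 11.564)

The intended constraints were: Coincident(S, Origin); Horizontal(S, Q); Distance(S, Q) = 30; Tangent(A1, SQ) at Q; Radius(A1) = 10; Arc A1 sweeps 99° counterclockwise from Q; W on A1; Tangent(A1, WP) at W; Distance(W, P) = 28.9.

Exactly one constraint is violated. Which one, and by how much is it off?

Distance(W, P) = 28.9 — off by 4.00.

S = (0.00, 0.00) ✓; S.y = 0.00, Q.y = 0.00 ✓; |SQ| = 30.00 ✓; ∠(FQ, QS) = 90.00° ✓; |FQ| = 10.00 ✓; bearing(F→W) − bearing(F→Q) = 99.00° ✓; |FW| = 10.00 ✓; ∠(FW, WP) = 90.00° ✓; |WP| = 24.90 ✗.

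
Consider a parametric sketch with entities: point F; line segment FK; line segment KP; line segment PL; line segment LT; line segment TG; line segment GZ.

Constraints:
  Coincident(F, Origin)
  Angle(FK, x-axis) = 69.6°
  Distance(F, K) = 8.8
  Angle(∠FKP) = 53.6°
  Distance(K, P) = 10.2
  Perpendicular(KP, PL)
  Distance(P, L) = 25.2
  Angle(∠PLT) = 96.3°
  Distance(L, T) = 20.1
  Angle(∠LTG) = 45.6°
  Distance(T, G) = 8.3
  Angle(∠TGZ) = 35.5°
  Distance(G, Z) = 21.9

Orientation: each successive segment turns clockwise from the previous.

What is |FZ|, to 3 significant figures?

37.3

F is at the origin; FK runs at 69.6° with length 8.8, so K = (3.07, 8.25). ∠FKP = 53.6° gives KP at -56.8° from the x-axis; with |KP| = 10.2, P = (8.65, -0.287). The perpendicularity gives PL at right angles to KP, so PL runs at -147°; with |PL| = 25.2, L = (-12.4, -14.1). ∠PLT = 96.3° gives LT at 130° from the x-axis; with |LT| = 20.1, T = (-25.2, 1.42). ∠LTG = 45.6° gives TG at -4.90° from the x-axis; with |TG| = 8.3, G = (-16.9, 0.715). ∠TGZ = 35.5° gives GZ at -149° from the x-axis; with |GZ| = 21.9, Z = (-35.8, -10.4). Then |FZ| = |Z − F| = 37.3.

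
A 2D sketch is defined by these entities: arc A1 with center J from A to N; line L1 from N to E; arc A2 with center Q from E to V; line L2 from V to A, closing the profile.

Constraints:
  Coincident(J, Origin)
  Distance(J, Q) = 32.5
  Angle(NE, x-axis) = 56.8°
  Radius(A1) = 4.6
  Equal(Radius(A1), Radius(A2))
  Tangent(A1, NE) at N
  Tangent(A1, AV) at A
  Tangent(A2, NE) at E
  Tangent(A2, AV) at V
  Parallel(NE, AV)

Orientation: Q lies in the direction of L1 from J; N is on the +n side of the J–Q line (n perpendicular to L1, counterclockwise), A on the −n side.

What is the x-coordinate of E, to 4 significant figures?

13.95

The slot axis is L1's direction at 56.8°, so u = (cos 56.8°, sin 56.8°) = (0.5476, 0.8368) and n = (−sin 56.8°, cos 56.8°) = (-0.8368, 0.5476). J is at the origin and Q lies 32.5 along u from J, so Q = 32.5·u = (17.80, 27.19). Tangency of A1 to both parallel lines with radius 4.6 puts N and A at J ± 4.6·n: N = (-3.849, 2.519), A = (3.849, -2.519). Equal radii place E and V the same way about Q: E = Q + 4.6·n = (13.95, 29.71), V = Q − 4.6·n = (21.64, 24.68). So E.x = 13.95.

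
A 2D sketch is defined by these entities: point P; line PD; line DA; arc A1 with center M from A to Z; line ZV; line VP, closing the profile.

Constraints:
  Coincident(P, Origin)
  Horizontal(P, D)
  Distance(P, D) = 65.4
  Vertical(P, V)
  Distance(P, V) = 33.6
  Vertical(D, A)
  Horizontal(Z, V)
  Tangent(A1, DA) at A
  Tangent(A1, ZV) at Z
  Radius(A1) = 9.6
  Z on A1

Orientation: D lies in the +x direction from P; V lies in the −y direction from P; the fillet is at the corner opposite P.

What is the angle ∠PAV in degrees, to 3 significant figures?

28.5°

P is at the origin; PD is horizontal with |PD| = 65.4 and D on the +x side, so D = (65.4, 0.00). P and V share the same x with |PV| = 33.6 and V on the −y side, so V = (0.00, -33.6). The virtual corner opposite P is at (65.4, -33.6). Tangency of A1 to DA means the radius MA is perpendicular to DA and tangency of A1 to ZV means the radius MZ is perpendicular to ZV, with radius 9.6, so the center M sits 9.6 in from both sides at M = (55.8, -24.0). That places the tangent points at A = (65.4, -24.0) on DA and Z = (55.8, -33.6) on ZV. Then cos ∠PAV = AP·AV / (|AP||AV|), giving 28.5°.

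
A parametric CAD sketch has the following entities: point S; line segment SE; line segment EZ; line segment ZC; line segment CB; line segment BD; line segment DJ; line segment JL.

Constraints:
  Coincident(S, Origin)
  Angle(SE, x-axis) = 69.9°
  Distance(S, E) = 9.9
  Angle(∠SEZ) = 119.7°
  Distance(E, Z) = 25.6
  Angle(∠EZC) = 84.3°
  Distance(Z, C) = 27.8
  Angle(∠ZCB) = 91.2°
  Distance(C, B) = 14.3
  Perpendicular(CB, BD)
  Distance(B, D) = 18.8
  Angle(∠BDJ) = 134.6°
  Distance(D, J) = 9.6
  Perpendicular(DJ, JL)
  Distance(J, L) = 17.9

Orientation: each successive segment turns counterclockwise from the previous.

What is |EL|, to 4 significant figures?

32.73

S is at the origin; SE runs at 69.9° with length 9.9, so E = (3.402, 9.297). ∠SEZ = 119.7° gives EZ at 130.2° from the x-axis; with |EZ| = 25.6, Z = (-13.12, 28.85). ∠EZC = 84.3° gives ZC at -134.1° from the x-axis; with |ZC| = 27.8, C = (-32.47, 8.886). ∠ZCB = 91.2° gives CB at -45.30° from the x-axis; with |CB| = 14.3, B = (-22.41, -1.278). CB ⟂ BD, so BD runs at 44.70°; with |BD| = 18.8, D = (-9.046, 11.95). ∠BDJ = 134.6° gives DJ at 90.10° from the x-axis; with |DJ| = 9.6, J = (-9.063, 21.55). The perpendicularity gives JL at right angles to DJ, so JL runs at -179.9°; with |JL| = 17.9, L = (-26.96, 21.51). Then |EL| = |L − E| = 32.73.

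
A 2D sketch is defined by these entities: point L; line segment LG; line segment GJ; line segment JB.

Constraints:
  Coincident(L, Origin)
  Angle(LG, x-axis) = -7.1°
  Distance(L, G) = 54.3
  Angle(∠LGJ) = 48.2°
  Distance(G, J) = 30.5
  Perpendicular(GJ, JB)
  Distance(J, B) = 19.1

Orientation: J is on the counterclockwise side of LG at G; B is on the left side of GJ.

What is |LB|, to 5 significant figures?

22.124

∠LGJ = 48.2°, so GJ runs at -7.1° + (180° − 48.2°) = 124.70° from the x-axis; with |GJ| = 30.5, J = G + 30.5·(cos 124.70°, sin 124.70°) = (36.521, 18.364). The perpendicularity gives JB at right angles to GJ; with |JB| = 19.1 on the left of GJ, B = J + 19.1·(-0.82214, -0.56928) = (20.818, 7.4906). Then |LB| = |B − L| = 22.124.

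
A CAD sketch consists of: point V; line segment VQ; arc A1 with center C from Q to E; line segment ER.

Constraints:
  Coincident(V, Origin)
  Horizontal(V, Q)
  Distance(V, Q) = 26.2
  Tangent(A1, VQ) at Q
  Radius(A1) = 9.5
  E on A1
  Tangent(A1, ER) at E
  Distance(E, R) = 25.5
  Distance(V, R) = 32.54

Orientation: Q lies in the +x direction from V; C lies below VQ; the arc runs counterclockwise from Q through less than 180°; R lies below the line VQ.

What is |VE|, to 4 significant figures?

18.39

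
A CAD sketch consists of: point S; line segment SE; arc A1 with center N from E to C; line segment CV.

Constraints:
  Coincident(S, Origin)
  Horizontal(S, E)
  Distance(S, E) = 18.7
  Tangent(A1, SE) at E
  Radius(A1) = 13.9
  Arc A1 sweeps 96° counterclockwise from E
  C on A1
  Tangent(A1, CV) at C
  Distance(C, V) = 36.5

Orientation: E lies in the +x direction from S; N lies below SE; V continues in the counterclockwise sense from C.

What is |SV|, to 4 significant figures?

52.38

S is at the origin; SE is horizontal with |SE| = 18.7 and E on the +x side, so E = (18.70, 0.000). Tangency of A1 to SE means the radius NE is perpendicular to SE, so N = E + (0, -13.9) = (18.70, -13.90). On A1, E sits at bearing 90° from N; a 96° counterclockwise sweep puts C at bearing 186°, so C = N + 13.9·(cos 186°, sin 186°) = (4.876, -15.35). A1 meets CV tangentially, so NC is at right angles to CV, so CV runs along (−sin 186°, cos 186°); with |CV| = 36.5, V = (8.691, -51.65). Then |SV| = |V − S| = 52.38.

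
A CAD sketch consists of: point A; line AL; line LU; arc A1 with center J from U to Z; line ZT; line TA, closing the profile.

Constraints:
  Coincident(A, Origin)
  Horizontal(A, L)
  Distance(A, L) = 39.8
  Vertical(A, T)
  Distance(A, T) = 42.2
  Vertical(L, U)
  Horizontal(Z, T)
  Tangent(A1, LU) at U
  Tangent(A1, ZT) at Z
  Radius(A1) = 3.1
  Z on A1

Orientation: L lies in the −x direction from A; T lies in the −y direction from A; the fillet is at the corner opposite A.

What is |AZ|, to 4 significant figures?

55.93

A is at the origin; AL is horizontal with |AL| = 39.8 and L on the −x side, so L = (-39.80, 0.000). A and T share the same x with |AT| = 42.2 and T on the −y side, so T = (0.000, -42.20). The virtual corner opposite A is at (-39.80, -42.20). The tangent condition forces JU to be normal to LU and since A1 is tangent to ZT there, JZ ⟂ ZT, with radius 3.1, so the center J sits 3.1 in from both sides at J = (-36.70, -39.10). That places the tangent points at U = (-39.80, -39.10) on LU and Z = (-36.70, -42.20) on ZT. Then |AZ| = |Z − A| = 55.93.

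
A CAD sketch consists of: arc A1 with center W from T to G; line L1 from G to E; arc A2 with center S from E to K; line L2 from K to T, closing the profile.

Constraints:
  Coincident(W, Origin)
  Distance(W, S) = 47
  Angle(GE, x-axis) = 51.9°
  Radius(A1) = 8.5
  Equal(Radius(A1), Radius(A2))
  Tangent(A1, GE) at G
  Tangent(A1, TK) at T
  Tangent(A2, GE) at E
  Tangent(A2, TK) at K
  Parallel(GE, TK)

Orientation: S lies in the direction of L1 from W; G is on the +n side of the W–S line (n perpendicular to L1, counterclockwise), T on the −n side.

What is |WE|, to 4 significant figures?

47.76

The slot axis is L1's direction at 51.9°, so u = (cos 51.9°, sin 51.9°) = (0.6170, 0.7869) and n = (−sin 51.9°, cos 51.9°) = (-0.7869, 0.6170). W is at the origin and S lies 47.0 along u from W, so S = 47.0·u = (29.00, 36.99). Tangency of A1 to both parallel lines with radius 8.5 puts G and T at W ± 8.5·n: G = (-6.689, 5.245), T = (6.689, -5.245). Equal radii place E and K the same way about S: E = S + 8.5·n = (22.31, 42.23), K = S − 8.5·n = (35.69, 31.74). Then |WE| = |E − W| = 47.76.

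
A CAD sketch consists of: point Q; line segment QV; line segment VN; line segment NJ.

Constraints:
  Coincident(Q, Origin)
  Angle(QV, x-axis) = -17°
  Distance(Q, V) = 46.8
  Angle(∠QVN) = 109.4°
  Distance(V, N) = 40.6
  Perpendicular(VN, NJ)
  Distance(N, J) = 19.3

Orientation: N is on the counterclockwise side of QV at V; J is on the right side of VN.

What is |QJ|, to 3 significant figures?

84.7

∠QVN = 109.4°, so VN runs at -17.0° + (180° − 109.4°) = 53.6° from the x-axis; with |VN| = 40.6, N = V + 40.6·(cos 53.6°, sin 53.6°) = (68.8, 19.0). VN ⟂ NJ; with |NJ| = 19.3 on the right of VN, J = N + 19.3·(0.805, -0.593) = (84.4, 7.54). Then |QJ| = |J − Q| = 84.7.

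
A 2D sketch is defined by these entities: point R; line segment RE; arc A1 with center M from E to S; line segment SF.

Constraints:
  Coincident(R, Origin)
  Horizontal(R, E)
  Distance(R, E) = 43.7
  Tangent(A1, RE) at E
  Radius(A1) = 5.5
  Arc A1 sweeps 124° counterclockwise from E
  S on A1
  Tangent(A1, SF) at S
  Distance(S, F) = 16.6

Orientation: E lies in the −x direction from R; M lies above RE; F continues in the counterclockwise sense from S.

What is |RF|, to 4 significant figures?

53.33

On A1, E sits at bearing -90° from M; a 124° counterclockwise sweep puts S at bearing 34°, so S = M + 5.5·(cos 34°, sin 34°) = (-39.14, 8.576). A1 meets SF tangentially, so MS is at right angles to SF, so SF runs along (−sin 34°, cos 34°); with |SF| = 16.6, F = (-48.42, 22.34). Then |RF| = |F − R| = 53.33.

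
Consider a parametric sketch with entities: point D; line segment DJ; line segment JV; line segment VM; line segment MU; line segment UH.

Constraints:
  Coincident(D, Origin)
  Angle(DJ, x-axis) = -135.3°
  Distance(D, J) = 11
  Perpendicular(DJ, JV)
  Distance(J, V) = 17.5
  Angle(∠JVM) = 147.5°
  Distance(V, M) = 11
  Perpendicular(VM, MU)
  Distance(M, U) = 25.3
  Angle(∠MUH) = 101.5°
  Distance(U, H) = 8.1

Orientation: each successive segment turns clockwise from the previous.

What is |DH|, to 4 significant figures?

14.48

D is at the origin; DJ runs at -135.3° with length 11.0, so J = (-7.819, -7.737). DJ is perpendicular to JV, so JV runs at 134.7°; with |JV| = 17.5, V = (-20.13, 4.702). ∠JVM = 147.5° gives VM at 102.2° from the x-axis; with |VM| = 11.0, M = (-22.45, 15.45). The perpendicularity gives MU at right angles to VM, so MU runs at 12.20°; with |MU| = 25.3, U = (2.276, 20.80). ∠MUH = 101.5° gives UH at -66.30° from the x-axis; with |UH| = 8.1, H = (5.532, 13.38). Then |DH| = |H − D| = 14.48.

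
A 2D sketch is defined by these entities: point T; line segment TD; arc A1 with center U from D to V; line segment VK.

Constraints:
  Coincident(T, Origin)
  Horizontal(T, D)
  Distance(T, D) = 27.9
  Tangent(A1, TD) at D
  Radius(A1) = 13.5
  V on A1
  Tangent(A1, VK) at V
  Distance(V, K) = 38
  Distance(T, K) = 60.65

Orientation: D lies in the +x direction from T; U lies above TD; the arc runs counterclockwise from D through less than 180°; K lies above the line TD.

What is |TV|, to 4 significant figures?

44.44

T is at the origin; TD is horizontal with |TD| = 27.9 and D on the +x side, so D = (27.90, 0.000). Tangency of A1 to TD means the radius UD is perpendicular to TD, so U = D + (0, 13.5) = (27.90, 13.50). Since UV ⟂ VK (tangency), |UK| = √(13.5² + 38.0²) = 40.33 regardless of where V sits on A1. So K lies on both circle(T, 60.65) and circle(U, 40.33); the above-TD intersection is K = (27.95, 53.83). V is the foot of the tangent from K: V = (40.63, 18.00).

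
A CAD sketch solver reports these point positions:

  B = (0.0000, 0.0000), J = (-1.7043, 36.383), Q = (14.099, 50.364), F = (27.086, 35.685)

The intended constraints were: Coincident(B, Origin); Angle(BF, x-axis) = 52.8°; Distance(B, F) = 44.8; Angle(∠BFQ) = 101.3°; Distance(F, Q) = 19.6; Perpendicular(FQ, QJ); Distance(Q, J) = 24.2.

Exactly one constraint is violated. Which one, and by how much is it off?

Distance(Q, J) = 24.2 — off by 3.10.

B = (0.00, 0.00) ✓; BF at 52.80° ✓; |BF| = 44.80 ✓; ∠BFQ = 101.3° ✓; |FQ| = 19.60 ✓; ∠(FQ, QJ) = 90.00° ✓; |QJ| = 21.10 ✗.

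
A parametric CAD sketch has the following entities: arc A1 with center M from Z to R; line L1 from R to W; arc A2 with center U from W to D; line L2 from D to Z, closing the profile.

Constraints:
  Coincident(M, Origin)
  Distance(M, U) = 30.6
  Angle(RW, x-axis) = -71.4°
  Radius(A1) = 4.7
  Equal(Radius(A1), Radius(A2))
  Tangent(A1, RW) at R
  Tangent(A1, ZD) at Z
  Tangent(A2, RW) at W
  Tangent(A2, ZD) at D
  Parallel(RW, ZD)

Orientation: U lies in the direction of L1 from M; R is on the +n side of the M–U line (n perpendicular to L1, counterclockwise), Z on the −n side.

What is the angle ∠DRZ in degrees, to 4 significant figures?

72.92°

The slot axis is L1's direction at -71.4°, so u = (cos -71.4°, sin -71.4°) = (0.3190, -0.9478) and n = (−sin -71.4°, cos -71.4°) = (0.9478, 0.3190). M is at the origin and U lies 30.6 along u from M, so U = 30.6·u = (9.760, -29.00). Tangency of A1 to both parallel lines with radius 4.7 puts R and Z at M ± 4.7·n: R = (4.455, 1.499), Z = (-4.455, -1.499). Equal radii place W and D the same way about U: W = U + 4.7·n = (14.21, -27.50), D = U − 4.7·n = (5.306, -30.50). Then cos ∠DRZ = RD·RZ / (|RD||RZ|), giving 72.92°.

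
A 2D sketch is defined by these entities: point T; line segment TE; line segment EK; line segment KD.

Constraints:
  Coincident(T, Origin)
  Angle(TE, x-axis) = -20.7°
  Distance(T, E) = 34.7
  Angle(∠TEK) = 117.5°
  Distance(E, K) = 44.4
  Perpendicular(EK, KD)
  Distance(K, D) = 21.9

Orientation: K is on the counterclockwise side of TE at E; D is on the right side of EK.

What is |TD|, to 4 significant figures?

80.16

T is at the origin; TE runs at -20.7° with length 34.7, so E = 34.7·(cos -20.7°, sin -20.7°) = (32.46, -12.27). ∠TEK = 117.5°, so EK runs at -20.7° + (180° − 117.5°) = 41.80° from the x-axis; with |EK| = 44.4, K = E + 44.4·(cos 41.80°, sin 41.80°) = (65.56, 17.33). The perpendicularity gives KD at right angles to EK; with |KD| = 21.9 on the right of EK, D = K + 21.9·(0.6665, -0.7455) = (80.16, 1.003). Then |TD| = |D − T| = 80.16.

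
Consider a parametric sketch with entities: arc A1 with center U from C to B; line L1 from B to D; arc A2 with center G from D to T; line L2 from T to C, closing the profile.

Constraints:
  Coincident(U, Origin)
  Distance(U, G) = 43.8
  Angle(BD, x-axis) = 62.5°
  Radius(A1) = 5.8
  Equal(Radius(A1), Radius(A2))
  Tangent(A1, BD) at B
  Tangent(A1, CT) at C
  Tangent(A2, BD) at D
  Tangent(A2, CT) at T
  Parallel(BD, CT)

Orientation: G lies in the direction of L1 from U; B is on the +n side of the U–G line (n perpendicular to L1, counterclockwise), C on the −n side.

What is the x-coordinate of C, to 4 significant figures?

5.145

U is at the origin and G lies 43.8 along u from U, so G = 43.8·u = (20.22, 38.85). Tangency of A1 to both parallel lines with radius 5.8 puts B and C at U ± 5.8·n: B = (-5.145, 2.678), C = (5.145, -2.678). So C.x = 5.145.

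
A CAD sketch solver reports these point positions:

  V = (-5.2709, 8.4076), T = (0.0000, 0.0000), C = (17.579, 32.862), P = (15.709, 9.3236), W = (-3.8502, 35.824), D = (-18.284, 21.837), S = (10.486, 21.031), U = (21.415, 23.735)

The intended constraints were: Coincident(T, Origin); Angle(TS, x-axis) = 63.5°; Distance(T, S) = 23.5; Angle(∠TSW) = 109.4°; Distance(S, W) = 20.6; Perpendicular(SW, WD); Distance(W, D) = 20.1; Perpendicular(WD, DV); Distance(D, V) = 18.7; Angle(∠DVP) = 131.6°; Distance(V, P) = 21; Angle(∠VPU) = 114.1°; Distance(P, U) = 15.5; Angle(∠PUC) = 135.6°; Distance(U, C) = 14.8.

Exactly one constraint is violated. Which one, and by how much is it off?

Distance(U, C) = 14.8 — off by 4.90.

T = (0.00, 0.00) ✓; TS at 63.50° ✓; |TS| = 23.50 ✓; ∠TSW = 109.4° ✓; |SW| = 20.60 ✓; ∠(SW, WD) = 90.00° ✓; |WD| = 20.10 ✓; ∠(WD, DV) = 90.00° ✓; |DV| = 18.70 ✓; ∠DVP = 131.6° ✓; |VP| = 21.00 ✓; ∠VPU = 114.1° ✓; |PU| = 15.50 ✓; ∠PUC = 135.6° ✓; |UC| = 9.900 ✗.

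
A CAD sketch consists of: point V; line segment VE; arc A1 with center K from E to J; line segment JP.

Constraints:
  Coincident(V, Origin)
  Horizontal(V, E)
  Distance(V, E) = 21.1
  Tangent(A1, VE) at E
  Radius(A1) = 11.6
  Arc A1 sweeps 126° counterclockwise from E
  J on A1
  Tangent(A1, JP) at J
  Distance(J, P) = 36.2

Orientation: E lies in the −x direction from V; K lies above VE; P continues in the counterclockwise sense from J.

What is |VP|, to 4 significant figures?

58.00

On A1, E sits at bearing -90° from K; a 126° counterclockwise sweep puts J at bearing 36°, so J = K + 11.6·(cos 36°, sin 36°) = (-11.72, 18.42). A1 meets JP tangentially, so KJ is at right angles to JP, so JP runs along (−sin 36°, cos 36°); with |JP| = 36.2, P = (-32.99, 47.70). Then |VP| = |P − V| = 58.00.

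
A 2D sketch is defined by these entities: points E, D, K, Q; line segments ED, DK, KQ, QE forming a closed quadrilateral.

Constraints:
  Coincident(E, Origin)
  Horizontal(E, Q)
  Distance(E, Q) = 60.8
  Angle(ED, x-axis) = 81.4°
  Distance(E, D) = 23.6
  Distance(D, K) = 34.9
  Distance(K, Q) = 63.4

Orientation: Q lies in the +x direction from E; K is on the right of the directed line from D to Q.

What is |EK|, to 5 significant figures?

11.300

E is at the origin; EQ is horizontal with |EQ| = 60.8 and Q in +x, so Q = (60.8, 0). ED runs at 81.4° with |ED| = 23.6, so D = (3.5290, 23.335). K is determined by |DK| = 34.9 and |KQ| = 63.4 together: it lies at the intersection of circle(D, 34.9) and circle(Q, 63.4). With |DQ| = 61.842, the foot of the radical line on DQ is 8.2704 from D and the perpendicular offset is √(34.9² − 8.2704²) = 33.906. Taking the right-of-DQ solution: K = (-1.6055, -11.186).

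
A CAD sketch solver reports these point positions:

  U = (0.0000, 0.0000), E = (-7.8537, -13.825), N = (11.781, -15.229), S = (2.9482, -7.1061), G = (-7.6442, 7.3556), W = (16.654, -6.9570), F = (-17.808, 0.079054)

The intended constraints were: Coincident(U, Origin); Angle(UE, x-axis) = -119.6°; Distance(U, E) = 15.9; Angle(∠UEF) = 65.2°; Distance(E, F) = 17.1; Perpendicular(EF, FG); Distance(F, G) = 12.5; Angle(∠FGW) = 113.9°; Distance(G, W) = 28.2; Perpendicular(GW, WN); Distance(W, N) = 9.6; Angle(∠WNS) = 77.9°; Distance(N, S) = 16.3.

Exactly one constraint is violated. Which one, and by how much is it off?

Distance(N, S) = 16.3 — off by 4.30.

U = (0.00, 0.00) ✓; UE at -119.6° ✓; |UE| = 15.90 ✓; ∠UEF = 65.20° ✓; |EF| = 17.10 ✓; ∠(EF, FG) = 90.00° ✓; |FG| = 12.50 ✓; ∠FGW = 113.9° ✓; |GW| = 28.20 ✓; ∠(GW, WN) = 90.00° ✓; |WN| = 9.601 ✓; ∠WNS = 77.90° ✓; |NS| = 12.00 ✗.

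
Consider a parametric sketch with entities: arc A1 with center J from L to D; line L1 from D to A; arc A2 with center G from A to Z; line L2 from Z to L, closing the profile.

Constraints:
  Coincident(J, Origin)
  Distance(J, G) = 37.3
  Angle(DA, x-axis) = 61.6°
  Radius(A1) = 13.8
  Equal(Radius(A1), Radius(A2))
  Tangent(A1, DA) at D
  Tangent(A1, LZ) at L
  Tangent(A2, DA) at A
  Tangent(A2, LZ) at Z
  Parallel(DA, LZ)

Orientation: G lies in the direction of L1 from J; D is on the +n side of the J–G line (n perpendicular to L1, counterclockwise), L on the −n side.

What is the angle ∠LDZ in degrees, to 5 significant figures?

53.501°

Tangency of A1 to both parallel lines with radius 13.8 puts D and L at J ± 13.8·n: D = (-12.139, 6.5636), L = (12.139, -6.5636). Equal radii place A and Z the same way about G: A = G + 13.8·n = (5.6016, 39.375), Z = G − 13.8·n = (29.880, 26.247). Then cos ∠LDZ = DL·DZ / (|DL||DZ|), giving 53.501°.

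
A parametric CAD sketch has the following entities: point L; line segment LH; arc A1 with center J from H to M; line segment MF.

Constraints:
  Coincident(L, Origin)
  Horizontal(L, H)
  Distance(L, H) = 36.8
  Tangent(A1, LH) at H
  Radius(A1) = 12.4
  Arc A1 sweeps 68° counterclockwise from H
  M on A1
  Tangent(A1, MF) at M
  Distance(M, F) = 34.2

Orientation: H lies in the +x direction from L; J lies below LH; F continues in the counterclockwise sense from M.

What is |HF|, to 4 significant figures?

46.35

On A1, H sits at bearing 90° from J; a 68° counterclockwise sweep puts M at bearing 158°, so M = J + 12.4·(cos 158°, sin 158°) = (25.30, -7.755). Tangency of A1 to MF means the radius JM is perpendicular to MF, so MF runs along (−sin 158°, cos 158°); with |MF| = 34.2, F = (12.49, -39.46). Then |HF| = |F − H| = 46.35.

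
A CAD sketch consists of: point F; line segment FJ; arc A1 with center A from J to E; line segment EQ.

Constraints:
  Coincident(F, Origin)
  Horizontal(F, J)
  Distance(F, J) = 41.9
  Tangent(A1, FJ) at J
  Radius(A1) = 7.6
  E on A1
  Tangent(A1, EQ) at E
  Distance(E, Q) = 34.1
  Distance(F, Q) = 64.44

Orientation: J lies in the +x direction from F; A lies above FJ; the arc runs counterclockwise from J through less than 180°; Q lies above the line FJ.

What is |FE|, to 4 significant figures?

50.09

Checks: |AE| = 7.600 ✓; ∠(AE, EQ) = 90.00° ✓; |EQ| = 34.10 ✓; |FQ| = 64.44 ✓.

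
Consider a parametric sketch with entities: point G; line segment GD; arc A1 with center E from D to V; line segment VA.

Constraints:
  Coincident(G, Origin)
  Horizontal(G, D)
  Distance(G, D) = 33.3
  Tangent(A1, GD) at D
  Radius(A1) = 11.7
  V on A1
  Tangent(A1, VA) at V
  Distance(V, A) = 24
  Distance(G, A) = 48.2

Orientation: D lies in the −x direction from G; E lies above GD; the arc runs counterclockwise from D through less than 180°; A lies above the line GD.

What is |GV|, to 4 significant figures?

26.91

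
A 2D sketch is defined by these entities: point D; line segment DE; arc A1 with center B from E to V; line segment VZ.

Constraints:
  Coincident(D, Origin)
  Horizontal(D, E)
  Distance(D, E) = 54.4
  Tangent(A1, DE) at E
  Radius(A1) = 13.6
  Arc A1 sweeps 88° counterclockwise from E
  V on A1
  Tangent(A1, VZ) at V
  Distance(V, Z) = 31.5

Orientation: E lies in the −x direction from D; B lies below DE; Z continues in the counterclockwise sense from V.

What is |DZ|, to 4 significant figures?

82.24

On A1, E sits at bearing 90° from B; an 88° counterclockwise sweep puts V at bearing 178°, so V = B + 13.6·(cos 178°, sin 178°) = (-67.99, -13.13). A1 meets VZ tangentially, so BV is at right angles to VZ, so VZ runs along (−sin 178°, cos 178°); with |VZ| = 31.5, Z = (-69.09, -44.61). Then |DZ| = |Z − D| = 82.24.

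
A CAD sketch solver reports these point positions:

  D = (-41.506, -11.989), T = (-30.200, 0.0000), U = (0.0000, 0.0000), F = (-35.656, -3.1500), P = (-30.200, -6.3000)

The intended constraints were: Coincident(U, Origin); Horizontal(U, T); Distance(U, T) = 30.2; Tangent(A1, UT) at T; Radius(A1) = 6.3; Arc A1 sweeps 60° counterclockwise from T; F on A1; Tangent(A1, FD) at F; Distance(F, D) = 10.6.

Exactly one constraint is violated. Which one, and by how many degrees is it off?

Tangent(A1, FD) at F — off by 3.50°.

U = (0.00, 0.00) ✓; U.y = 0.00, T.y = 0.00 ✓; |UT| = 30.20 ✓; ∠(PT, TU) = 90.00° ✓; |PT| = 6.300 ✓; bearing(P→F) − bearing(P→T) = 60.00° ✓; |PF| = 6.300 ✓; ∠(PF, FD) = 93.50° ✗; |FD| = 10.60 ✓.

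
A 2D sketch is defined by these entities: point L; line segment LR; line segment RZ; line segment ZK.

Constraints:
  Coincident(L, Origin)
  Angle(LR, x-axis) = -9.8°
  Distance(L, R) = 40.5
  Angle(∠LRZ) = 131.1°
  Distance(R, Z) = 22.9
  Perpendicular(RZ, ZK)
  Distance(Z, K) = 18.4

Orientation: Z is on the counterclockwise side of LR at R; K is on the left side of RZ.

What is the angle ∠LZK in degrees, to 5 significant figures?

58.356°

L is at the origin; LR runs at -9.8° with length 40.5, so R = 40.5·(cos -9.8°, sin -9.8°) = (39.909, -6.8935). ∠LRZ = 131.1°, so RZ runs at -9.8° + (180° − 131.1°) = 39.100° from the x-axis; with |RZ| = 22.9, Z = R + 22.9·(cos 39.100°, sin 39.100°) = (57.680, 7.5490). RZ ⟂ ZK; with |ZK| = 18.4 on the left of RZ, K = Z + 18.4·(-0.63068, 0.77605) = (46.076, 21.828). Then cos ∠LZK = ZL·ZK / (|ZL||ZK|), giving 58.356°.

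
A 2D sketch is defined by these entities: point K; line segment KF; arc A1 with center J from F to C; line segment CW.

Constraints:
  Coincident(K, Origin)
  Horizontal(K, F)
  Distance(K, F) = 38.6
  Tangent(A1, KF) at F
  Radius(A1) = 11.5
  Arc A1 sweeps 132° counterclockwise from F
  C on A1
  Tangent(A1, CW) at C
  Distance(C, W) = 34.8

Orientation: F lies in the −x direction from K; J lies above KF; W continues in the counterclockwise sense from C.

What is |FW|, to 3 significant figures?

47.4

On A1, F sits at bearing -90° from J; a 132° counterclockwise sweep puts C at bearing 42°, so C = J + 11.5·(cos 42°, sin 42°) = (-30.1, 19.2). Tangency of A1 to CW means the radius JC is perpendicular to CW, so CW runs along (−sin 42°, cos 42°); with |CW| = 34.8, W = (-53.3, 45.1). Then |FW| = |W − F| = 47.4.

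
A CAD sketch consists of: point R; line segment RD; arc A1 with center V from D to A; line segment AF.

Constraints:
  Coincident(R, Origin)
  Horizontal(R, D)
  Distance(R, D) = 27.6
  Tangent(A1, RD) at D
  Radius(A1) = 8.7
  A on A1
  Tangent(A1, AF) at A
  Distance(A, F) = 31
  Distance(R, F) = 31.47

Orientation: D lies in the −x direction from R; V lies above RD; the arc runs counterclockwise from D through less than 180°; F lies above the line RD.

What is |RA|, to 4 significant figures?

20.54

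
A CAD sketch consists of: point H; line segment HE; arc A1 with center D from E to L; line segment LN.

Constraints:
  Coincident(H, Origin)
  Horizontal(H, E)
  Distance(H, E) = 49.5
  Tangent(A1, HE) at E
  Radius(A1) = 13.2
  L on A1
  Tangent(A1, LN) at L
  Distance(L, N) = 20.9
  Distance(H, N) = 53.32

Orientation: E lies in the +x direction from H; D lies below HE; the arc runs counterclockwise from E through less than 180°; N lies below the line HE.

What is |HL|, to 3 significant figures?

39.5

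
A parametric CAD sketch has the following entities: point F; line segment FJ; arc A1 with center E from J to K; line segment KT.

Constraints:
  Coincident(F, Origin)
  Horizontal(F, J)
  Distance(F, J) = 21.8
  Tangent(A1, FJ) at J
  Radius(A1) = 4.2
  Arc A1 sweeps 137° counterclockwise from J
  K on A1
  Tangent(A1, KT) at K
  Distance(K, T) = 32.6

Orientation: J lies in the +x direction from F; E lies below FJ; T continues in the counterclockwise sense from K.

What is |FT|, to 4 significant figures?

51.97

F is at the origin; FJ is horizontal with |FJ| = 21.8 and J on the +x side, so J = (21.80, 0.000). Since A1 is tangent to FJ there, EJ ⟂ FJ, so E = J + (0, -4.2) = (21.80, -4.200). On A1, J sits at bearing 90° from E; a 137° counterclockwise sweep puts K at bearing 227°, so K = E + 4.2·(cos 227°, sin 227°) = (18.94, -7.272). A1 meets KT tangentially, so EK is at right angles to KT, so KT runs along (−sin 227°, cos 227°); with |KT| = 32.6, T = (42.78, -29.50). Then |FT| = |T − F| = 51.97.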